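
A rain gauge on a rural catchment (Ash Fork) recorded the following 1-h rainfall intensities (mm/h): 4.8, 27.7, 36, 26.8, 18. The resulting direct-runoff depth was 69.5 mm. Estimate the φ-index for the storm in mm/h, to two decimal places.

φ ≈ 9.75 mm/h

Only the 4 blocks with intensity above φ contribute runoff: 27.7, 36, 26.8, 18 mm/h.
Σ(I−φ)·Δt = d  ⇒  (27.7+36+26.8+18 − 4φ)·1 = 69.5
φ = (108.5 − 69.5/1) / 4 = 9.75 mm/h.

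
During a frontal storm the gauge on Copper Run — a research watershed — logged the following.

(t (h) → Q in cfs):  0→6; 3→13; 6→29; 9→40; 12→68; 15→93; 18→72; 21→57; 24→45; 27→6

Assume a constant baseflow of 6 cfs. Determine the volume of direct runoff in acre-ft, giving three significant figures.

V ≈ 91.5 acre-ft

Direct-runoff ordinates (Q − Q_b): 0.0, 7.0, 23.0, 34.0, 62.0, 87.0, 66.0, 51.0, 39.0, 0.0 cfs.
ΣQ_DR = 369.0 cfs.
With Δt = 3 h = 10800 s, V = ΣQ_DR · Δt = 369.0 × 10800 = 3.99 × 10^6 ft³ = 91.5 acre-ft.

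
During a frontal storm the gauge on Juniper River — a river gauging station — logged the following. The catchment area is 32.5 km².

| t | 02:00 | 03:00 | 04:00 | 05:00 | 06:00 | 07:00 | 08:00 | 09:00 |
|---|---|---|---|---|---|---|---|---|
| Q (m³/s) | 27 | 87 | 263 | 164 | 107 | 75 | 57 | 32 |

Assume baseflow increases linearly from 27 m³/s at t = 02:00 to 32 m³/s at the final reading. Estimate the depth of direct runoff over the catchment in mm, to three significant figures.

Direct runoff: 0.00, 59.29, 234.57, 134.86, 77.14, 44.43, 25.71, 0.00 m³/s; ΣQ_DR = 576.0 m³/s.
V = ΣQ_DR · Δt = 576.0 × 3600 s = 2.074 × 10^6 m³.
Over A = 32.5 km², depth = V / A = 63.8 mm.

d ≈ 63.8 mm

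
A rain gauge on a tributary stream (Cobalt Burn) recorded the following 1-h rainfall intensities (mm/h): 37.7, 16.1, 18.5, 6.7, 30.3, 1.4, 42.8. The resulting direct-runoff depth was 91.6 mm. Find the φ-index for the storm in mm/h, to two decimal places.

Only the 5 blocks with intensity above φ contribute runoff: 37.7, 16.1, 18.5, 30.3, 42.8 mm/h.
Σ(I−φ)·Δt = d  ⇒  (37.7+16.1+18.5+30.3+42.8 − 5φ)·1 = 91.6
φ = (145.4 − 91.6/1) / 5 = 10.76 mm/h.

φ ≈ 10.76 mm/h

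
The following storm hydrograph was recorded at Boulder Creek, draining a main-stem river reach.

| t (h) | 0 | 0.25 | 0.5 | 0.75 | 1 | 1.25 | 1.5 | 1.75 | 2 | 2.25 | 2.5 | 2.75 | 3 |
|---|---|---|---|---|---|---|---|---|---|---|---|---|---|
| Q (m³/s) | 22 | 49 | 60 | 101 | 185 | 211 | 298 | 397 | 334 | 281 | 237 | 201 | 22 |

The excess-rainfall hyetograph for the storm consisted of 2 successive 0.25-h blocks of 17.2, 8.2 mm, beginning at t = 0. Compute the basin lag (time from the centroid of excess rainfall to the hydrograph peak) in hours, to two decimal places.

t_L ≈ 1.54 h

Centroid of excess rainfall: t_c = Σ P_i·t̄_i / ΣP_i = 0.2057 h (block centres at 0.125, 0.375 h).
Hydrograph peak occurs at t = 1.75 h, so basin lag t_L = 1.75 − 0.2057 = 1.54 h.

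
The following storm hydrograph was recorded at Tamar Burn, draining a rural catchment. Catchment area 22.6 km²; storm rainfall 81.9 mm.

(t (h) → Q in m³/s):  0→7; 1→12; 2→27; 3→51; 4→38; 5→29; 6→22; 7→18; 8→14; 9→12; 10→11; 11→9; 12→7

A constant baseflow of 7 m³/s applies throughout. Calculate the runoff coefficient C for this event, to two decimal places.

ΣQ_DR = 166.0 m³/s; V = ΣQ_DR·Δt = 5.976 × 10^5 m³.
Runoff depth d = V / A = 26.44 mm.
C = d / P = 26.44 / 81.9 = 0.32.

C ≈ 0.32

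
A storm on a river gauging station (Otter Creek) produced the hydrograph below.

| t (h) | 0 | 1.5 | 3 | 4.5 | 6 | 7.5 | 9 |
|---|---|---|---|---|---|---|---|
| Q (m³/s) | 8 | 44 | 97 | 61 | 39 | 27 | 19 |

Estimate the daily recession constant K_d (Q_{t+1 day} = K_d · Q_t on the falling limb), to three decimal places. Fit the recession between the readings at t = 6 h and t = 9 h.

Between t = 6 h and t = 9 h the flow falls from 39 to 19 m³/s over 2×1.5 h = 3 h.
Per-interval ratio K = (19/39)^(1/2) = 0.6980; K_d = K^(24/1.5) = 0.003.

K_d ≈ 0.003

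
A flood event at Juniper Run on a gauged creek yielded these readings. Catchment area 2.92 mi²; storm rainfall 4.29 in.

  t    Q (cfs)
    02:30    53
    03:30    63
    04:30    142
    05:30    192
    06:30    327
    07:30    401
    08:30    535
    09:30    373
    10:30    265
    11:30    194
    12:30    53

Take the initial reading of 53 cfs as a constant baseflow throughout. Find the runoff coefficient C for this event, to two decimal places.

C ≈ 0.25

ΣQ_DR = 2015 cfs; V = ΣQ_DR·Δt = 7.254 × 10^6 ft³.
Runoff depth d = V / A = 1.069 in.
C = d / P = 1.069 / 4.29 = 0.25.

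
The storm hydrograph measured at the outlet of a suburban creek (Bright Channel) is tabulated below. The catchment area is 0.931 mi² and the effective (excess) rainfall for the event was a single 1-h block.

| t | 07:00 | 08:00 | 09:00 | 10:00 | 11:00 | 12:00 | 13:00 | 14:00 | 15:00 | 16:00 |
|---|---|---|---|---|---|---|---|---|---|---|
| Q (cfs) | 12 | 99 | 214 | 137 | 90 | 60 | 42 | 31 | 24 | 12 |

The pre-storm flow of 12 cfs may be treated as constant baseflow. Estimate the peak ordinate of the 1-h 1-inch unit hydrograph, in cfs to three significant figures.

Direct runoff: 0.0, 87.0, 202.0, 125.0, 78.0, 48.0, 30.0, 19.0, 12.0, 0.0 cfs; ΣQ_DR = 601.0 cfs, peak = 202.0 cfs.
Runoff depth d = ΣQ_DR·Δt / A = 601.0 × 3600 / (0.931 mi²) = 1.000 in.
The 1-inch UH is the DRH scaled by (1 in)/d, so U_p = 202.0 × 1/1.000 = 202 cfs.

U_p ≈ 202 cfs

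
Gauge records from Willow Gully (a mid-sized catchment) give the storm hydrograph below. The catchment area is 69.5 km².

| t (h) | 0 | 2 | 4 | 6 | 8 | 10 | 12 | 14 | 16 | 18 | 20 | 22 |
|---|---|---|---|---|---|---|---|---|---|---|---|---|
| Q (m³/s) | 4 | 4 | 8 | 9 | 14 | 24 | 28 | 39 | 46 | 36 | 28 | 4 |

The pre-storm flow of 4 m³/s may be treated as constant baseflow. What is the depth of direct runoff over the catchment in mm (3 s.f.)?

Direct runoff: 0.0, 0.0, 4.0, 5.0, 10.0, 20.0, 24.0, 35.0, 42.0, 32.0, 24.0, 0.0 m³/s; ΣQ_DR = 196.0 m³/s.
V = ΣQ_DR · Δt = 196.0 × 7200 s = 1.411 × 10^6 m³.
Over A = 69.5 km², depth = V / A = 20.3 mm.

d ≈ 20.3 mm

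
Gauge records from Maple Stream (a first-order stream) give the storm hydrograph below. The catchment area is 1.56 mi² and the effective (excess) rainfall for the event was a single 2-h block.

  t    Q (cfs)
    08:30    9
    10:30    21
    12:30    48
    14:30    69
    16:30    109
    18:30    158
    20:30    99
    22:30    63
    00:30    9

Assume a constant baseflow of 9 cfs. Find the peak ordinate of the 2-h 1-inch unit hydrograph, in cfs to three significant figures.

U_p ≈ 149 cfs

Direct runoff: 0.0, 12.0, 39.0, 60.0, 100.0, 149.0, 90.0, 54.0, 0.0 cfs; ΣQ_DR = 504.0 cfs, peak = 149.0 cfs.
Runoff depth d = ΣQ_DR·Δt / A = 504.0 × 7200 / (1.56 mi²) = 1.001 in.
The 1-inch UH is the DRH scaled by (1 in)/d, so U_p = 149.0 × 1/1.001 = 149 cfs.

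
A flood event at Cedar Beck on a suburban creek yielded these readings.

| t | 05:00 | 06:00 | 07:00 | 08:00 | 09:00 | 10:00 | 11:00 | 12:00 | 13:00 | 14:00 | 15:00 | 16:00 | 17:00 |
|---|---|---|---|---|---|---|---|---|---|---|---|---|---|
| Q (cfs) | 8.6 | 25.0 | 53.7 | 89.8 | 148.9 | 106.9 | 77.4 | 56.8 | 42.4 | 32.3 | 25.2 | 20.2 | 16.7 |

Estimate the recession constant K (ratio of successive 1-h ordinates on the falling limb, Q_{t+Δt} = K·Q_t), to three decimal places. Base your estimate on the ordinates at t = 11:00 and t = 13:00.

Using the recession-limb readings at t = 11:00 and t = 13:00: Q falls from 77.4 to 42.4 cfs over 2 intervals.
K = (Q₂/Q₁)^(1/2) = (42.4/77.4)^(1/2) = 0.740.

K ≈ 0.740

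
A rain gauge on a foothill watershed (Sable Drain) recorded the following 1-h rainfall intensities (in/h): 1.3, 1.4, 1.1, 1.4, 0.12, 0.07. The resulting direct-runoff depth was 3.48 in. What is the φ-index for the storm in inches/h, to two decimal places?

φ ≈ 0.43 in/h

Only the 4 blocks with intensity above φ contribute runoff: 1.3, 1.4, 1.1, 1.4 in/h.
Σ(I−φ)·Δt = d  ⇒  (1.3+1.4+1.1+1.4 − 4φ)·1 = 3.48
φ = (5.200 − 3.48/1) / 4 = 0.43 in/h.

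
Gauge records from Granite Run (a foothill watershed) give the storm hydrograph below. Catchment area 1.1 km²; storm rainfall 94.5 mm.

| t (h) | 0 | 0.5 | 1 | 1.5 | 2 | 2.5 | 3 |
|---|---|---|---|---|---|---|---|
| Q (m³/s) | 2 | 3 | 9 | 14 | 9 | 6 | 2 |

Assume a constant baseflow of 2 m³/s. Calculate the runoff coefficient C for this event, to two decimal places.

C ≈ 0.54

ΣQ_DR = 31.00 m³/s; V = ΣQ_DR·Δt = 55800 m³.
Runoff depth d = V / A = 50.73 mm.
C = d / P = 50.73 / 94.5 = 0.54.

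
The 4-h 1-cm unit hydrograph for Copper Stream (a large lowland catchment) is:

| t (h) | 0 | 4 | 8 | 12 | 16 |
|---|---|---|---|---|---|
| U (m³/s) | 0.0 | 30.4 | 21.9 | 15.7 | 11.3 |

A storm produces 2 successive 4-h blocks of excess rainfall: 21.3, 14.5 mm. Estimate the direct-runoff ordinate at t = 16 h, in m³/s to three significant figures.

By discrete convolution, Q_j = Σ (P_i / 10 mm) · U_{j−i}.
At t = 16 h (j=4): Q = (21.3/10)·11.3 + (14.5/10)·15.7 = 46.8 m³/s.

Q ≈ 46.8 m³/s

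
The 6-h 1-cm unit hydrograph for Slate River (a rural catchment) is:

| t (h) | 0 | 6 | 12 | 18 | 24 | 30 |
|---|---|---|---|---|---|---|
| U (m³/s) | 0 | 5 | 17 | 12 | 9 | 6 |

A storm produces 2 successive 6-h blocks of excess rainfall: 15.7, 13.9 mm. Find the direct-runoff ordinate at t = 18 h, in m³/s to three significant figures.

Q ≈ 42.5 m³/s

By discrete convolution, Q_j = Σ (P_i / 10 mm) · U_{j−i}.
At t = 18 h (j=3): Q = (15.7/10)·12 + (13.9/10)·17 = 42.5 m³/s.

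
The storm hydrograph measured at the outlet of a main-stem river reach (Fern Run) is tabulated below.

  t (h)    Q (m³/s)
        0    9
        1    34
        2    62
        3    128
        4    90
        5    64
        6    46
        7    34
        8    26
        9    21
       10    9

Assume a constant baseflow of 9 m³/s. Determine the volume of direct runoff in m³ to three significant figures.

V ≈ 1.53 × 10^6 m³

Direct-runoff ordinates (Q − Q_b): 0.0, 25.0, 53.0, 119.0, 81.0, 55.0, 37.0, 25.0, 17.0, 12.0, 0.0 m³/s.
ΣQ_DR = 424.0 m³/s.
With Δt = 1 h = 3600 s, V = ΣQ_DR · Δt = 424.0 × 3600 = 1.53 × 10^6 m³.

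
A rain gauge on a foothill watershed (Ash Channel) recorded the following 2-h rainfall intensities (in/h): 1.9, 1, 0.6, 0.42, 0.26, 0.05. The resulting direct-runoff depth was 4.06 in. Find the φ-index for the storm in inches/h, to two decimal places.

Only the 3 blocks with intensity above φ contribute runoff: 1.9, 1, 0.6 in/h.
Σ(I−φ)·Δt = d  ⇒  (1.9+1+0.6 − 3φ)·2 = 4.06
φ = (3.500 − 4.06/2) / 3 = 0.49 in/h.

φ ≈ 0.49 in/h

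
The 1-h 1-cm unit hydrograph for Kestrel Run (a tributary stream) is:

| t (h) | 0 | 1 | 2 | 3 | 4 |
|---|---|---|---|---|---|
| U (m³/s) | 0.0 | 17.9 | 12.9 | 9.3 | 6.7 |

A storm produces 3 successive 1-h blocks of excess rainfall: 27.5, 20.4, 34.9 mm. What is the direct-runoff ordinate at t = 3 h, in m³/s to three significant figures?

By discrete convolution, Q_j = Σ (P_i / 10 mm) · U_{j−i}.
At t = 3 h (j=3): Q = (27.5/10)·9.3 + (20.4/10)·12.9 + (34.9/10)·17.9 = 114 m³/s.

Q ≈ 114 m³/s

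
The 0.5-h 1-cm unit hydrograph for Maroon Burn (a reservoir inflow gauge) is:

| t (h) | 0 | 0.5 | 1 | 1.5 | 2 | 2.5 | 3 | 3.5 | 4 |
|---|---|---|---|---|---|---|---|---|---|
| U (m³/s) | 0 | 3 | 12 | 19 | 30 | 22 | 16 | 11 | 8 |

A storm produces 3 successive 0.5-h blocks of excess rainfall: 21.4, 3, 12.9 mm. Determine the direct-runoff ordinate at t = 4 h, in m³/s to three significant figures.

By discrete convolution, Q_j = Σ (P_i / 10 mm) · U_{j−i}.
At t = 4 h (j=8): Q = (21.4/10)·8 + (3/10)·11 + (12.9/10)·16 = 41.1 m³/s.

Q ≈ 41.1 m³/s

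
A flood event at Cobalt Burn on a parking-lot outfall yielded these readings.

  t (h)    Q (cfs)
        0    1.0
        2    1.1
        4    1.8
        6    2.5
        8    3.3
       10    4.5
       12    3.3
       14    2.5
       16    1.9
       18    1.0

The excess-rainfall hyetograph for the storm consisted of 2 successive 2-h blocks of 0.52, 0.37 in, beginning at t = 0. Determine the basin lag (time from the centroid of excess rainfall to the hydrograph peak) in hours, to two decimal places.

Centroid of excess rainfall: t_c = Σ P_i·t̄_i / ΣP_i = 1.8315 h (block centres at 1, 3 h).
Hydrograph peak occurs at t = 10 h, so basin lag t_L = 10 − 1.8315 = 8.17 h.

t_L ≈ 8.17 h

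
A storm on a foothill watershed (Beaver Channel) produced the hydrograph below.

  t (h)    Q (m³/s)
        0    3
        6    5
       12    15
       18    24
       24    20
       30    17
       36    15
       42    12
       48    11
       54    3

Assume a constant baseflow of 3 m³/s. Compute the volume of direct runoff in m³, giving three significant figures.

V ≈ 2.05 × 10^6 m³

Direct-runoff ordinates (Q − Q_b): 0.0, 2.0, 12.0, 21.0, 17.0, 14.0, 12.0, 9.0, 8.0, 0.0 m³/s.
ΣQ_DR = 95.00 m³/s.
With Δt = 6 h = 21600 s, V = ΣQ_DR · Δt = 95.00 × 21600 = 2.05 × 10^6 m³.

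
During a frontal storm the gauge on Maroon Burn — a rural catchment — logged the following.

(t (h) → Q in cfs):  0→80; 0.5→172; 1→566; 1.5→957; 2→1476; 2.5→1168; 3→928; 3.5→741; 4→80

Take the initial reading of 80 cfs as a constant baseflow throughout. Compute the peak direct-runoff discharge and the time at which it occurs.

Subtracting baseflow gives direct-runoff ordinates: 0.0, 92.0, 486.0, 877.0, 1396.0, 1088.0, 848.0, 661.0, 0.0 cfs.
The maximum is 1396.0 cfs, occurring at the reading for t = 2 h.

Q_p = 1396.0 cfs at t = 2 h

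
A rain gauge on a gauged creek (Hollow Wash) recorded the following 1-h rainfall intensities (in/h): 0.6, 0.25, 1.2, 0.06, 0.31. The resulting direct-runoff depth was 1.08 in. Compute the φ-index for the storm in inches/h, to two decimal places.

Only the 2 blocks with intensity above φ contribute runoff: 0.6, 1.2 in/h.
Σ(I−φ)·Δt = d  ⇒  (0.6+1.2 − 2φ)·1 = 1.08
φ = (1.800 − 1.08/1) / 2 = 0.36 in/h.

φ ≈ 0.36 in/h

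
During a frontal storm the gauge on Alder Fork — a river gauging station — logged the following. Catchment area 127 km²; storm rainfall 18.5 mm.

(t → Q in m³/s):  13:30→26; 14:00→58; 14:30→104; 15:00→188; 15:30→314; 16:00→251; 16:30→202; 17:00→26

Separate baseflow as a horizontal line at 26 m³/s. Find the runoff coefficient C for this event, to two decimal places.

ΣQ_DR = 961.0 m³/s; V = ΣQ_DR·Δt = 1.730 × 10^6 m³.
Runoff depth d = V / A = 13.62 mm.
C = d / P = 13.62 / 18.5 = 0.74.

C ≈ 0.74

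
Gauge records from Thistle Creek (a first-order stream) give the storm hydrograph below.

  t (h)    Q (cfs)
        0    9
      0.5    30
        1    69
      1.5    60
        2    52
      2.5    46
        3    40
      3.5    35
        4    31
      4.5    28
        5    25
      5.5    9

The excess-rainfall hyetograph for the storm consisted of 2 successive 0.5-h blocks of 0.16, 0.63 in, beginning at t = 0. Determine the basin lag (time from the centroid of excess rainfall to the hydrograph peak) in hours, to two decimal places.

t_L ≈ 0.35 h

Centroid of excess rainfall: t_c = Σ P_i·t̄_i / ΣP_i = 0.6487 h (block centres at 0.25, 0.75 h).
Hydrograph peak occurs at t = 1 h, so basin lag t_L = 1 − 0.6487 = 0.35 h.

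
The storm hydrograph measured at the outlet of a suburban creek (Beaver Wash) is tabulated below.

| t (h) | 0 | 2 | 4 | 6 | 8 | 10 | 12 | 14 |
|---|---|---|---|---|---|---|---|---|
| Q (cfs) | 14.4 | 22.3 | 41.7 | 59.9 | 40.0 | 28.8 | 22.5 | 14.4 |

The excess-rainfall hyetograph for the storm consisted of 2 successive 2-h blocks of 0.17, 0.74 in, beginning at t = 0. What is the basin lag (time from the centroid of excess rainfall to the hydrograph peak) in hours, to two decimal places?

t_L ≈ 3.37 h

Centroid of excess rainfall: t_c = Σ P_i·t̄_i / ΣP_i = 2.6264 h (block centres at 1, 3 h).
Hydrograph peak occurs at t = 6 h, so basin lag t_L = 6 − 2.6264 = 3.37 h.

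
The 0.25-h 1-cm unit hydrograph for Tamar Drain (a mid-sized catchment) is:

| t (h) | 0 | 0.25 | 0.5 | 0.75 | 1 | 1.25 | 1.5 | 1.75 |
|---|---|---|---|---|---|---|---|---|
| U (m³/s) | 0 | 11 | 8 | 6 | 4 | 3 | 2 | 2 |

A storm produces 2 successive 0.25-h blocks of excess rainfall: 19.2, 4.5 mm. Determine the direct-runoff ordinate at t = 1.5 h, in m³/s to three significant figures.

By discrete convolution, Q_j = Σ (P_i / 10 mm) · U_{j−i}.
At t = 1.5 h (j=6): Q = (19.2/10)·2 + (4.5/10)·3 = 5.19 m³/s.

Q ≈ 5.19 m³/s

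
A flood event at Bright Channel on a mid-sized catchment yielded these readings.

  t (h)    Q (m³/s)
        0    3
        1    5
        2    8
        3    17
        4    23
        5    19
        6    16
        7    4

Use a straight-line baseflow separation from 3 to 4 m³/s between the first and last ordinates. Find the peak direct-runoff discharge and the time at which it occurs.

Subtracting baseflow gives direct-runoff ordinates: 0.00, 1.86, 4.71, 13.57, 19.43, 15.29, 12.14, 0.00 m³/s.
The maximum is 19.43 m³/s, occurring at the reading for t = 4 h.

Q_p = 19.43 m³/s at t = 4 h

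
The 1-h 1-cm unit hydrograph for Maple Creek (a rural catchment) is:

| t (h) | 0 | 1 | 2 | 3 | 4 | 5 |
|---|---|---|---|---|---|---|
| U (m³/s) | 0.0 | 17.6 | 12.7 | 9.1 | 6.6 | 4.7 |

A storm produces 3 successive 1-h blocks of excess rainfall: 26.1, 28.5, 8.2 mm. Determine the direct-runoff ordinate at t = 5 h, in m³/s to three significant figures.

By discrete convolution, Q_j = Σ (P_i / 10 mm) · U_{j−i}.
At t = 5 h (j=5): Q = (26.1/10)·4.7 + (28.5/10)·6.6 + (8.2/10)·9.1 = 38.5 m³/s.

Q ≈ 38.5 m³/s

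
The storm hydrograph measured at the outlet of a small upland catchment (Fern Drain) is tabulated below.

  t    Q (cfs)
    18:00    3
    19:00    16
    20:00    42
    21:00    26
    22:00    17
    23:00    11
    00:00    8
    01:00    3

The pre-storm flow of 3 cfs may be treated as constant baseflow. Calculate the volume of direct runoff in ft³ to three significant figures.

V ≈ 3.67 × 10^5 ft³

Direct-runoff ordinates (Q − Q_b): 0.0, 13.0, 39.0, 23.0, 14.0, 8.0, 5.0, 0.0 cfs.
ΣQ_DR = 102.0 cfs.
With Δt = 1 h = 3600 s, V = ΣQ_DR · Δt = 102.0 × 3600 = 3.67 × 10^5 ft³.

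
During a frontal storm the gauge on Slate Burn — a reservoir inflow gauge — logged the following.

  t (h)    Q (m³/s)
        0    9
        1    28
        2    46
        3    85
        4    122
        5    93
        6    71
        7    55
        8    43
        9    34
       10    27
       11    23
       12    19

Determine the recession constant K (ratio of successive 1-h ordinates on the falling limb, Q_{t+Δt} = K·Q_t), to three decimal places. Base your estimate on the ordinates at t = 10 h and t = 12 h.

Using the recession-limb readings at t = 10 h and t = 12 h: Q falls from 27 to 19 m³/s over 2 intervals.
K = (Q₂/Q₁)^(1/2) = (19/27)^(1/2) = 0.839.

K ≈ 0.839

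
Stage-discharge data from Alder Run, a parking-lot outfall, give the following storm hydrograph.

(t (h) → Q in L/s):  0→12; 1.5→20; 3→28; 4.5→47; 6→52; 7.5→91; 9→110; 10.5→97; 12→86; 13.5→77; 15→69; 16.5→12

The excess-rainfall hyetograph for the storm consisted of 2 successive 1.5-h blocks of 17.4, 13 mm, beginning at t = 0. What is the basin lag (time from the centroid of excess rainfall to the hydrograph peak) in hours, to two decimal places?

Centroid of excess rainfall: t_c = Σ P_i·t̄_i / ΣP_i = 1.3914 h (block centres at 0.75, 2.25 h).
Hydrograph peak occurs at t = 9 h, so basin lag t_L = 9 − 1.3914 = 7.61 h.

t_L ≈ 7.61 h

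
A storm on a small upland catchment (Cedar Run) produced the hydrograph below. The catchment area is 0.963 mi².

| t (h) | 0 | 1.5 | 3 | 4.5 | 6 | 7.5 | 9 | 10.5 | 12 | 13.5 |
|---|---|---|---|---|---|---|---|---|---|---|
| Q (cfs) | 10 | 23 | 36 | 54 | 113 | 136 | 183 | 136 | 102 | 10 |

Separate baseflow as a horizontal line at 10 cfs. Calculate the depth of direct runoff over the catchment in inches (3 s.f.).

Direct runoff: 0.0, 13.0, 26.0, 44.0, 103.0, 126.0, 173.0, 126.0, 92.0, 0.0 cfs; ΣQ_DR = 703.0 cfs.
V = ΣQ_DR · Δt = 703.0 × 5400 s = 3.796 × 10^6 ft³.
Over A = 0.963 mi², depth = V / A = 1.70 in.

d ≈ 1.70 in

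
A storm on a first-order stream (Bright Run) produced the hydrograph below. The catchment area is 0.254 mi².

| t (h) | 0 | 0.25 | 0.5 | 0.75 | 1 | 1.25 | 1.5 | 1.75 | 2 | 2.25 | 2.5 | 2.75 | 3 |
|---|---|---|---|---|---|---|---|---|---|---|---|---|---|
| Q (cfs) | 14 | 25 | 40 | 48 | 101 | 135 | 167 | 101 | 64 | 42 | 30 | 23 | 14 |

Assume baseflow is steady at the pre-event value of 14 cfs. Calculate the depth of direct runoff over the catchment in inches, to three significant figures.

Direct runoff: 0.0, 11.0, 26.0, 34.0, 87.0, 121.0, 153.0, 87.0, 50.0, 28.0, 16.0, 9.0, 0.0 cfs; ΣQ_DR = 622.0 cfs.
V = ΣQ_DR · Δt = 622.0 × 900 s = 5.598 × 10^5 ft³.
Over A = 0.254 mi², depth = V / A = 0.949 in.

d ≈ 0.949 in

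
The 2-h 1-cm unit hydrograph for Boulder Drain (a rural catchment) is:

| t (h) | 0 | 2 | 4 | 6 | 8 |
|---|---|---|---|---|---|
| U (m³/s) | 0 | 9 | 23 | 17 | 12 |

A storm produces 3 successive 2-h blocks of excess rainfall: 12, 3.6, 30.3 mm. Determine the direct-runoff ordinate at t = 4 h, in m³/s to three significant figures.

By discrete convolution, Q_j = Σ (P_i / 10 mm) · U_{j−i}.
At t = 4 h (j=2): Q = (12/10)·23 + (3.6/10)·9 + (30.3/10)·0 = 30.8 m³/s.

Q ≈ 30.8 m³/s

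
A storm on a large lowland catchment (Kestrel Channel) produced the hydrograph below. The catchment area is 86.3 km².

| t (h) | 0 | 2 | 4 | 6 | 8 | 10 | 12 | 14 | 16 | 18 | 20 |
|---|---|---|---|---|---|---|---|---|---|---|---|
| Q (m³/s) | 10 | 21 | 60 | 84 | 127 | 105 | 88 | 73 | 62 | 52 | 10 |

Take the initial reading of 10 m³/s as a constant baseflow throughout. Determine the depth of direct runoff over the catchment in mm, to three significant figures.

d ≈ 48.6 mm

Direct runoff: 0.0, 11.0, 50.0, 74.0, 117.0, 95.0, 78.0, 63.0, 52.0, 42.0, 0.0 m³/s; ΣQ_DR = 582.0 m³/s.
V = ΣQ_DR · Δt = 582.0 × 7200 s = 4.190 × 10^6 m³.
Over A = 86.3 km², depth = V / A = 48.6 mm.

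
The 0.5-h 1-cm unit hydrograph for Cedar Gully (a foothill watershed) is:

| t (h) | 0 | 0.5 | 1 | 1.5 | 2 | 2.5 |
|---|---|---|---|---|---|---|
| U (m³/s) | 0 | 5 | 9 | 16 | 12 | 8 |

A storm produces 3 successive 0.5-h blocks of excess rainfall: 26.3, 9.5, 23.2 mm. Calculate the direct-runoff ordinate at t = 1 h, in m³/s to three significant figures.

Q ≈ 28.4 m³/s

By discrete convolution, Q_j = Σ (P_i / 10 mm) · U_{j−i}.
At t = 1 h (j=2): Q = (26.3/10)·9 + (9.5/10)·5 + (23.2/10)·0 = 28.4 m³/s.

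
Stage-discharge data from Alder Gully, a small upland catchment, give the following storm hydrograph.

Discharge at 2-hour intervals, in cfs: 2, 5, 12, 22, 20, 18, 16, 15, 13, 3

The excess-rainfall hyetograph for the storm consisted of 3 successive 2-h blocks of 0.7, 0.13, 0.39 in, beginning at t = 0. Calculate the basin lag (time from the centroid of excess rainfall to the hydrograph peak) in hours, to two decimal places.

t_L ≈ 3.51 h

Centroid of excess rainfall: t_c = Σ P_i·t̄_i / ΣP_i = 2.4918 h (block centres at 1, 3, 5 h).
Hydrograph peak occurs at t = 6 h, so basin lag t_L = 6 − 2.4918 = 3.51 h.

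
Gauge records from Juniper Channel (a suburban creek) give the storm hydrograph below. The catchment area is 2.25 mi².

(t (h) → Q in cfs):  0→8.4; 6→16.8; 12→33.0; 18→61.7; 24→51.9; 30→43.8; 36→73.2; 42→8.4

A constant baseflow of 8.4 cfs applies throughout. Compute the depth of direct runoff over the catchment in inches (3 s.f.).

Direct runoff: 0.0, 8.4, 24.6, 53.3, 43.5, 35.4, 64.8, 0.0 cfs; ΣQ_DR = 230.0 cfs.
V = ΣQ_DR · Δt = 230.0 × 21600 s = 4.968 × 10^6 ft³.
Over A = 2.25 mi², depth = V / A = 0.950 in.

d ≈ 0.950 in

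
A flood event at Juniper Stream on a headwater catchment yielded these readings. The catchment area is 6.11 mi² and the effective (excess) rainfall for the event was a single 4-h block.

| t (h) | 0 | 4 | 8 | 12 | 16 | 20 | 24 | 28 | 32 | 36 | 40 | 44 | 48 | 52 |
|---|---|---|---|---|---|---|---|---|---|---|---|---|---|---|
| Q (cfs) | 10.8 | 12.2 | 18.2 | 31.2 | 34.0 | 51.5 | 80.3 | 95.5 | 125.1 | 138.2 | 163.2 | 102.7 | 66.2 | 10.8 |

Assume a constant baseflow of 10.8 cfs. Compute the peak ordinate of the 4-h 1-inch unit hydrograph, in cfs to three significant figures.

U_p ≈ 190 cfs

Direct runoff: 0.0, 1.4, 7.4, 20.4, 23.2, 40.7, 69.5, 84.7, 114.3, 127.4, 152.4, 91.9, 55.4, 0.0 cfs; ΣQ_DR = 788.7 cfs, peak = 152.4 cfs.
Runoff depth d = ΣQ_DR·Δt / A = 788.7 × 14400 / (6.11 mi²) = 0.8001 in.
The 1-inch UH is the DRH scaled by (1 in)/d, so U_p = 152.4 × 1/0.8001 = 190 cfs.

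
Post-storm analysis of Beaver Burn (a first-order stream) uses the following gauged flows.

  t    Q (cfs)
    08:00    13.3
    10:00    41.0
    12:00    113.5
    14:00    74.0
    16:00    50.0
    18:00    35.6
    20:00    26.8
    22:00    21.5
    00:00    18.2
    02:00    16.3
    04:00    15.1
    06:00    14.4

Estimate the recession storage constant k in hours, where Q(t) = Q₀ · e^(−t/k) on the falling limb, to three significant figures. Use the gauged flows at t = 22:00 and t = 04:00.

k ≈ 17.0 h

On the falling limb, Q drops from 21.5 to 15.1 cfs between t = 22:00 and t = 04:00 (Δt = 6 h).
k = −Δt / ln(Q₂/Q₁) = −6 / ln(15.1/21.5) = 17.0 h.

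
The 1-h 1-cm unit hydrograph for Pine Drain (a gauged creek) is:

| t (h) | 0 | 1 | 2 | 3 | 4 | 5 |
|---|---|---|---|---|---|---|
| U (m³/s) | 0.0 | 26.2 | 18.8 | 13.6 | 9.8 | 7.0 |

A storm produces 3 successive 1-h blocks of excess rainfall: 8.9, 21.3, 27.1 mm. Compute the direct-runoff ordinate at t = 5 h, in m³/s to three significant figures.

Q ≈ 64.0 m³/s

By discrete convolution, Q_j = Σ (P_i / 10 mm) · U_{j−i}.
At t = 5 h (j=5): Q = (8.9/10)·7.0 + (21.3/10)·9.8 + (27.1/10)·13.6 = 64.0 m³/s.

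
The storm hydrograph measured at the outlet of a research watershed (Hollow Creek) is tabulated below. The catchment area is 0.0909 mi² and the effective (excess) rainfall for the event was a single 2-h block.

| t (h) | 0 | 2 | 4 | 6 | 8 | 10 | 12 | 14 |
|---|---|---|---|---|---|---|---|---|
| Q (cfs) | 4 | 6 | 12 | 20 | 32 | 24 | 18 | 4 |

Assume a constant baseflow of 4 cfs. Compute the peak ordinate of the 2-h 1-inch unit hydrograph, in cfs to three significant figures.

Direct runoff: 0.0, 2.0, 8.0, 16.0, 28.0, 20.0, 14.0, 0.0 cfs; ΣQ_DR = 88.00 cfs, peak = 28.0 cfs.
Runoff depth d = ΣQ_DR·Δt / A = 88.00 × 7200 / (0.0909 mi²) = 3.000 in.
The 1-inch UH is the DRH scaled by (1 in)/d, so U_p = 28.0 × 1/3.000 = 9.33 cfs.

U_p ≈ 9.33 cfs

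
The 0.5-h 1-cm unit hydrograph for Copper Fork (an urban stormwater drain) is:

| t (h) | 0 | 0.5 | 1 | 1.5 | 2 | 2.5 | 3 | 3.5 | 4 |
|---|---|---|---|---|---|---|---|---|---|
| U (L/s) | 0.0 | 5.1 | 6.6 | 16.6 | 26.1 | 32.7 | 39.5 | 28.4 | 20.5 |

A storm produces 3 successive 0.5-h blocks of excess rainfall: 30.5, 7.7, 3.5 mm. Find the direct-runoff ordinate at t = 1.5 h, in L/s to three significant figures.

By discrete convolution, Q_j = Σ (P_i / 10 mm) · U_{j−i}.
At t = 1.5 h (j=3): Q = (30.5/10)·16.6 + (7.7/10)·6.6 + (3.5/10)·5.1 = 57.5 L/s.

Q ≈ 57.5 L/s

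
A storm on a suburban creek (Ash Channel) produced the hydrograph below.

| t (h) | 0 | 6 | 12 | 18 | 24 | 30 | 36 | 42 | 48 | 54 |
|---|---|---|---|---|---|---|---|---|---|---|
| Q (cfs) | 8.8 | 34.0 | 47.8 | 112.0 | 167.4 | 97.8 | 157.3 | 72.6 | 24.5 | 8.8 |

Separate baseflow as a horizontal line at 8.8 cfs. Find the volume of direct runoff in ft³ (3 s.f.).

V ≈ 1.39 × 10^7 ft³

Direct-runoff ordinates (Q − Q_b): 0.0, 25.2, 39.0, 103.2, 158.6, 89.0, 148.5, 63.8, 15.7, 0.0 cfs.
ΣQ_DR = 643.0 cfs.
With Δt = 6 h = 21600 s, V = ΣQ_DR · Δt = 643.0 × 21600 = 1.39 × 10^7 ft³.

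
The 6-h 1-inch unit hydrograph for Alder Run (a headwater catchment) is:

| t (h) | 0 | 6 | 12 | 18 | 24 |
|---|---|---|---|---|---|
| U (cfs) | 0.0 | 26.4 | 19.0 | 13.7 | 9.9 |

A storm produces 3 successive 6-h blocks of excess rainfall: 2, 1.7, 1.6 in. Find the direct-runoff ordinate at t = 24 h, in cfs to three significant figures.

Q ≈ 73.5 cfs

By discrete convolution, Q_j = Σ (P_i / 1 in) · U_{j−i}.
At t = 24 h (j=4): Q = (2/1)·9.9 + (1.7/1)·13.7 + (1.6/1)·19.0 = 73.5 cfs.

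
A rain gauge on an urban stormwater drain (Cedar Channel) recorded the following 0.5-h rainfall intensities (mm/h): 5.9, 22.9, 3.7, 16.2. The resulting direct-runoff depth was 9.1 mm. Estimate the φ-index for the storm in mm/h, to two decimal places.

φ ≈ 10.45 mm/h

Only the 2 blocks with intensity above φ contribute runoff: 22.9, 16.2 mm/h.
Σ(I−φ)·Δt = d  ⇒  (22.9+16.2 − 2φ)·0.5 = 9.1
φ = (39.10 − 9.1/0.5) / 2 = 10.45 mm/h.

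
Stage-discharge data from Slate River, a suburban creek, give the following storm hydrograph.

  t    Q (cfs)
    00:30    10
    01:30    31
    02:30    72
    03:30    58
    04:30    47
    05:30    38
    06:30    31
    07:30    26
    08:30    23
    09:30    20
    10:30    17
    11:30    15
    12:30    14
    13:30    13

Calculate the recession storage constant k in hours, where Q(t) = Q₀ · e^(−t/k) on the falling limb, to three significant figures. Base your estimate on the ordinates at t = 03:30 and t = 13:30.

On the falling limb, Q drops from 58 to 13 cfs between t = 03:30 and t = 13:30 (Δt = 10 h).
k = −Δt / ln(Q₂/Q₁) = −10 / ln(13/58) = 6.69 h.

k ≈ 6.69 h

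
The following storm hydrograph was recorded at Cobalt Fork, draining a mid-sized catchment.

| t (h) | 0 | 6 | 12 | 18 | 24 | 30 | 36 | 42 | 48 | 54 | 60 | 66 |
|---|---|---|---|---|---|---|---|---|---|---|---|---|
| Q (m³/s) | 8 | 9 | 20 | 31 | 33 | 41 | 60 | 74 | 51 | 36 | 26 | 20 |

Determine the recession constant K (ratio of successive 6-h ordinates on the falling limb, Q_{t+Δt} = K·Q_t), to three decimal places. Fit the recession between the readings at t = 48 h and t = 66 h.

K ≈ 0.732

Using the recession-limb readings at t = 48 h and t = 66 h: Q falls from 51 to 20 m³/s over 3 intervals.
K = (Q₂/Q₁)^(1/3) = (20/51)^(1/3) = 0.732.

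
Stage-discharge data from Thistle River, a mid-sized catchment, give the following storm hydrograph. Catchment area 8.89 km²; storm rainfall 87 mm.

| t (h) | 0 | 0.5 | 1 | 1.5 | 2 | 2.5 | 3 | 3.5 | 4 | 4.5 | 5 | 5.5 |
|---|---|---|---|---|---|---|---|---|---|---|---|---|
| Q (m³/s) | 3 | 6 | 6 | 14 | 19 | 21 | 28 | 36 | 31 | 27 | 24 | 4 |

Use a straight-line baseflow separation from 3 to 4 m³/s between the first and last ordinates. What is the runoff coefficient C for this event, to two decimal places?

ΣQ_DR = 177.0 m³/s; V = ΣQ_DR·Δt = 3.186 × 10^5 m³.
Runoff depth d = V / A = 35.84 mm.
C = d / P = 35.84 / 87 = 0.41.

C ≈ 0.41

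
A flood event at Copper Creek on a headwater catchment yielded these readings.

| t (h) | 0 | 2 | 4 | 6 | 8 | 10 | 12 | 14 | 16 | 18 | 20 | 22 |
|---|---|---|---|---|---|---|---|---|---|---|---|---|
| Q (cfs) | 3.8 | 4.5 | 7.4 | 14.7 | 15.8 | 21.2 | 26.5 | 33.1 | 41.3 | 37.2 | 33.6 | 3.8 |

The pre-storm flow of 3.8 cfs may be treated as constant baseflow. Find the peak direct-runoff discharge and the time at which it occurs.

Q_p = 37.5 cfs at t = 16 h

Subtracting baseflow gives direct-runoff ordinates: 0.0, 0.7, 3.6, 10.9, 12.0, 17.4, 22.7, 29.3, 37.5, 33.4, 29.8, 0.0 cfs.
The maximum is 37.5 cfs, occurring at the reading for t = 16 h.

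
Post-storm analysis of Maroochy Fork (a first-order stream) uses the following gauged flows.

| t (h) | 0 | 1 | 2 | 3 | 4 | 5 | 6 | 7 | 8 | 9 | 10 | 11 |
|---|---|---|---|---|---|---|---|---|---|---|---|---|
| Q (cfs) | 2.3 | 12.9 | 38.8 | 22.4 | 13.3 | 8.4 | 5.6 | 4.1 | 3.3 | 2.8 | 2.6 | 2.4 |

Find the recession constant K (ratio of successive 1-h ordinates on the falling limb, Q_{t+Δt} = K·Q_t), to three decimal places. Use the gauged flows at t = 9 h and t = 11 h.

K ≈ 0.926

Using the recession-limb readings at t = 9 h and t = 11 h: Q falls from 2.8 to 2.4 cfs over 2 intervals.
K = (Q₂/Q₁)^(1/2) = (2.4/2.8)^(1/2) = 0.926.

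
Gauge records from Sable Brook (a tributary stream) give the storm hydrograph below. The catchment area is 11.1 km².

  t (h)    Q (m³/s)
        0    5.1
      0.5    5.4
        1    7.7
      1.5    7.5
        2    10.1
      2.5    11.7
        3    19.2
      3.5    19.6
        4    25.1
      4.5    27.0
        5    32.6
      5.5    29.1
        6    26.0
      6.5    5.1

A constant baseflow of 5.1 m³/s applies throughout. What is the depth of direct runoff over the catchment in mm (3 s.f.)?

d ≈ 25.9 mm

Direct runoff: 0.0, 0.3, 2.6, 2.4, 5.0, 6.6, 14.1, 14.5, 20.0, 21.9, 27.5, 24.0, 20.9, 0.0 m³/s; ΣQ_DR = 159.8 m³/s.
V = ΣQ_DR · Δt = 159.8 × 1800 s = 2.876 × 10^5 m³.
Over A = 11.1 km², depth = V / A = 25.9 mm.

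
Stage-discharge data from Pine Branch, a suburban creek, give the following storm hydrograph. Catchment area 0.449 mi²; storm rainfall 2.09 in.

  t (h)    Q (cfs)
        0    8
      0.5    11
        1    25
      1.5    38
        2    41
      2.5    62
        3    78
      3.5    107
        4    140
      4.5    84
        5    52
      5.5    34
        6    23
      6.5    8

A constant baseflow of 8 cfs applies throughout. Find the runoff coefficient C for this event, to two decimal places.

ΣQ_DR = 599.0 cfs; V = ΣQ_DR·Δt = 1.078 × 10^6 ft³.
Runoff depth d = V / A = 1.034 in.
C = d / P = 1.034 / 2.09 = 0.49.

C ≈ 0.49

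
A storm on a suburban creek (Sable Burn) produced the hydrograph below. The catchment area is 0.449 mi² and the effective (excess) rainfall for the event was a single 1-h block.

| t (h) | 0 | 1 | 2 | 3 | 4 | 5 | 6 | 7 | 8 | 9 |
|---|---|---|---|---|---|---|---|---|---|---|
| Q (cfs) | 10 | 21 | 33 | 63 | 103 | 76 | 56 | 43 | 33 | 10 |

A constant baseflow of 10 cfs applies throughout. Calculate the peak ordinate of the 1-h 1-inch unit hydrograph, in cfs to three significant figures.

Direct runoff: 0.0, 11.0, 23.0, 53.0, 93.0, 66.0, 46.0, 33.0, 23.0, 0.0 cfs; ΣQ_DR = 348.0 cfs, peak = 93.0 cfs.
Runoff depth d = ΣQ_DR·Δt / A = 348.0 × 3600 / (0.449 mi²) = 1.201 in.
The 1-inch UH is the DRH scaled by (1 in)/d, so U_p = 93.0 × 1/1.201 = 77.4 cfs.

U_p ≈ 77.4 cfs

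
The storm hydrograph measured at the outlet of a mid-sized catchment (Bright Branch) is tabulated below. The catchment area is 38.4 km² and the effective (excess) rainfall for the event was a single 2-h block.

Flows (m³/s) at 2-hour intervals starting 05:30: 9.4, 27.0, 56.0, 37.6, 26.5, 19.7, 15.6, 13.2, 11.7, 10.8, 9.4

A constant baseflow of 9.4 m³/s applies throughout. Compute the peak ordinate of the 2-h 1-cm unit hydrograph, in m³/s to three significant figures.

U_p ≈ 18.6 m³/s

Direct runoff: 0.0, 17.6, 46.6, 28.2, 17.1, 10.3, 6.2, 3.8, 2.3, 1.4, 0.0 m³/s; ΣQ_DR = 133.5 m³/s, peak = 46.6 m³/s.
Runoff depth d = ΣQ_DR·Δt / A = 133.5 × 7200 / (38.4 km²) = 25.03 mm.
The 1-cm UH is the DRH scaled by (10 mm)/d, so U_p = 46.6 × 10/25.03 = 18.6 m³/s.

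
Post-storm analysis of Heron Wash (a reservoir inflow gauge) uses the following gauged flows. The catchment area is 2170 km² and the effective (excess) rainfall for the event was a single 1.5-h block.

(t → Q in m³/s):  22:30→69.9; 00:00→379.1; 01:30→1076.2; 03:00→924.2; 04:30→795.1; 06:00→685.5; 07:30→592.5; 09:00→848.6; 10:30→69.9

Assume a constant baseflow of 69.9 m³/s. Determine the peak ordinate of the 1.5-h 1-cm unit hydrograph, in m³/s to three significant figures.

Direct runoff: 0.0, 309.2, 1006.3, 854.3, 725.2, 615.6, 522.6, 778.7, 0.0 m³/s; ΣQ_DR = 4812 m³/s, peak = 1006.3 m³/s.
Runoff depth d = ΣQ_DR·Δt / A = 4812 × 5400 / (2170 km²) = 11.97 mm.
The 1-cm UH is the DRH scaled by (10 mm)/d, so U_p = 1006.3 × 10/11.97 = 840 m³/s.

U_p ≈ 840 m³/s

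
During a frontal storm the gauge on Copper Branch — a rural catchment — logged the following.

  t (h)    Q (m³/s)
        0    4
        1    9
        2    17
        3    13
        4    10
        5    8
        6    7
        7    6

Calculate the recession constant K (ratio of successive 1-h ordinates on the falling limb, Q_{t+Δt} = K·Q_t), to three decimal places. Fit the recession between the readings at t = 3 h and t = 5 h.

K ≈ 0.784

Using the recession-limb readings at t = 3 h and t = 5 h: Q falls from 13 to 8 m³/s over 2 intervals.
K = (Q₂/Q₁)^(1/2) = (8/13)^(1/2) = 0.784.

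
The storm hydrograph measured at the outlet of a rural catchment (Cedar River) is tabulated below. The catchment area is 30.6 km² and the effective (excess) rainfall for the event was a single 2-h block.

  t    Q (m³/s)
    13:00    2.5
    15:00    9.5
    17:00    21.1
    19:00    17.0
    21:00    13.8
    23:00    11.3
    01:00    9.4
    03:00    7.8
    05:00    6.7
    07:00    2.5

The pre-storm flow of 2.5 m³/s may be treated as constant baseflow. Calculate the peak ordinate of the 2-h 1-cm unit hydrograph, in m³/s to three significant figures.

U_p ≈ 10.3 m³/s

Direct runoff: 0.0, 7.0, 18.6, 14.5, 11.3, 8.8, 6.9, 5.3, 4.2, 0.0 m³/s; ΣQ_DR = 76.60 m³/s, peak = 18.6 m³/s.
Runoff depth d = ΣQ_DR·Δt / A = 76.60 × 7200 / (30.6 km²) = 18.02 mm.
The 1-cm UH is the DRH scaled by (10 mm)/d, so U_p = 18.6 × 10/18.02 = 10.3 m³/s.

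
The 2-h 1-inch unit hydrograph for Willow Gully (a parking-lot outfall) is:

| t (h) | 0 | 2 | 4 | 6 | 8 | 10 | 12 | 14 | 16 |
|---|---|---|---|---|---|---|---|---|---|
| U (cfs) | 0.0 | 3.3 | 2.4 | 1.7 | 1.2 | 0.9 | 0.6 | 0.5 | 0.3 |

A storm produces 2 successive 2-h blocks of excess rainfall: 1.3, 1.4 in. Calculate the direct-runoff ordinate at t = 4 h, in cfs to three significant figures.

Q ≈ 7.74 cfs

By discrete convolution, Q_j = Σ (P_i / 1 in) · U_{j−i}.
At t = 4 h (j=2): Q = (1.3/1)·2.4 + (1.4/1)·3.3 = 7.74 cfs.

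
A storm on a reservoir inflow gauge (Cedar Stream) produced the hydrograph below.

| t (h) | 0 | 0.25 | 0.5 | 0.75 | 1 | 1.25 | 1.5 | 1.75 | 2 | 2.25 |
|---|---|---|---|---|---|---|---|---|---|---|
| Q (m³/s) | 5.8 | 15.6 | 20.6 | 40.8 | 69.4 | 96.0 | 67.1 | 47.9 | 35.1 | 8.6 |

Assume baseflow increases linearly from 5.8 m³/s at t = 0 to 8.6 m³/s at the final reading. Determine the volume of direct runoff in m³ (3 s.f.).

Direct-runoff ordinates (Q − Q_b): 0.00, 9.49, 14.18, 34.07, 62.36, 88.64, 59.43, 39.92, 26.81, 0.00 m³/s.
ΣQ_DR = 334.9 m³/s.
With Δt = 0.25 h = 900 s, V = ΣQ_DR · Δt = 334.9 × 900 = 3.01 × 10^5 m³.

V ≈ 3.01 × 10^5 m³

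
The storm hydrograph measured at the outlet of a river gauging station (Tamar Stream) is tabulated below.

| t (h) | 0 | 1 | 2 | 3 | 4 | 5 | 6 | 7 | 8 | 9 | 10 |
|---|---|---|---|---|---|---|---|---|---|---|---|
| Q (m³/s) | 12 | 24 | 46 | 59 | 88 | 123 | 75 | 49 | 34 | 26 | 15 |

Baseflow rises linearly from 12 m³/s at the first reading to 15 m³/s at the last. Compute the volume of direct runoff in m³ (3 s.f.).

Direct-runoff ordinates (Q − Q_b): 0.00, 11.70, 33.40, 46.10, 74.80, 109.50, 61.20, 34.90, 19.60, 11.30, 0.00 m³/s.
ΣQ_DR = 402.5 m³/s.
With Δt = 1 h = 3600 s, V = ΣQ_DR · Δt = 402.5 × 3600 = 1.45 × 10^6 m³.

V ≈ 1.45 × 10^6 m³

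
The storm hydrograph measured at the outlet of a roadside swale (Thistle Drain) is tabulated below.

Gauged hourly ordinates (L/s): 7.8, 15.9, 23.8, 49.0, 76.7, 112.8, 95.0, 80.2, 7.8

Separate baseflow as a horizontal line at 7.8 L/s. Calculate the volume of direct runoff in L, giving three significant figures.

V ≈ 1.44 × 10^6 L

Direct-runoff ordinates (Q − Q_b): 0.0, 8.1, 16.0, 41.2, 68.9, 105.0, 87.2, 72.4, 0.0 L/s.
ΣQ_DR = 398.8 L/s.
With Δt = 1 h = 3600 s, V = ΣQ_DR · Δt = 398.8 × 3600 = 1.44 × 10^6 L.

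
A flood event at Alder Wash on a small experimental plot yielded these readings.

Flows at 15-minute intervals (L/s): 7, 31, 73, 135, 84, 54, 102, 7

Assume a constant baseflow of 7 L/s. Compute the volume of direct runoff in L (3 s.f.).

V ≈ 3.93 × 10^5 L

Direct-runoff ordinates (Q − Q_b): 0.0, 24.0, 66.0, 128.0, 77.0, 47.0, 95.0, 0.0 L/s.
ΣQ_DR = 437.0 L/s.
With Δt = 0.25 h = 900 s, V = ΣQ_DR · Δt = 437.0 × 900 = 3.93 × 10^5 L.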